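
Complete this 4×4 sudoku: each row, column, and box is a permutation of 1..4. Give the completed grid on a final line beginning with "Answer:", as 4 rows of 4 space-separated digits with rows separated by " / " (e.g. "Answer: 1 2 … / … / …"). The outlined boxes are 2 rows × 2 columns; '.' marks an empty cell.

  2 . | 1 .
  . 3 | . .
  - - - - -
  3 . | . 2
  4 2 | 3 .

Step 1. [r2c4∈{4}] r2c4 is down to just 4, so r2c4=4.
Step 2. [r1c2∈{4}] r1c2's peers cover all but 4. So r1c2=4.
Step 3. [r2c3∈{2}] only 2 remains possible at r2c3. So r2c3=2.
Step 4. [r1c4∈{3}] only 3 remains possible at r1c4. So r1c4=3.
Step 5. [r2c1∈{1}] only 1 remains possible at r2c1 ⇒ r2c1=1.
Step 6. [r3c2∈{1}] only 1 remains possible at r3c2. So r3c2=1.
Step 7. [r4c4∈{1}] r4c4 is down to just 1. So r4c4=1.
Step 8. [r3c3∈{4}] only 4 remains possible at r3c3 ⇒ r3c3=4.

Answer: 2 4 1 3 / 1 3 2 4 / 3 1 4 2 / 4 2 3 1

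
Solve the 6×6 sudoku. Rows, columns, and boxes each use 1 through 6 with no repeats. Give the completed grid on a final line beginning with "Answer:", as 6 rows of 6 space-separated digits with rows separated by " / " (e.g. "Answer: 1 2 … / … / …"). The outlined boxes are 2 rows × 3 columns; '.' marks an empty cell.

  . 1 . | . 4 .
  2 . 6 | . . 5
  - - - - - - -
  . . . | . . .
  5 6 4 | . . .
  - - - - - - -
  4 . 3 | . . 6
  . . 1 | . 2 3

Step 1. [r3c5∈{1,3,5,6}] in col 5, 6 fits only at r3c5. So r3c5=6.
Step 2. [r3c4∈{1,2,3,4,5}] r3c4 is the only open cell in row 3 admitting 5. So r3c4=5.
Step 3. [r1c1∈{3}] nothing but 3 survives at r1c1 ⇒ r1c1=3.
Step 4. [r5c4∈{1}] only 1 remains possible at r5c4. So r5c4=1.
Step 5. [r1c6∈{2}] only 2 remains possible at r1c6, so r1c6=2.
Step 6. [r2c5∈{1,3}] r2c5 is the only open cell in row 2 admitting 1. So r2c5=1.
Step 7. [r5c2∈{2,5}] across row 5, 2 lands solely at r5c2 ⇒ r5c2=2.
Step 8. [r4c5∈{3}] nothing but 3 survives at r4c5. So r4c5=3.
Step 9. [r3c1∈{1}] only 1 remains possible at r3c1, so r3c1=1.
Step 10. [r6c1∈{6}] r6c1 is down to just 6 ⇒ r6c1=6.
Step 11. [r1c3∈{5}] r1c3 is down to just 5, so r1c3=5.
Step 12. [r4c6∈{1}] r4c6 is down to just 1 ⇒ r4c6=1.
Step 13. [r3c2∈{3}] nothing but 3 survives at r3c2, so r3c2=3.
Step 14. [r3c3∈{2}] r3c3's peers cover all but 2, so r3c3=2.
Step 15. [r3c6∈{4}] nothing but 4 survives at r3c6, so r3c6=4.
Step 16. [r6c2∈{5}] nothing but 5 survives at r6c2, so r6c2=5.
Step 17. [r2c2∈{4}] only 4 remains possible at r2c2, so r2c2=4.
Step 18. [r4c4∈{2}] r4c4's peers cover all but 2. So r4c4=2.
Step 19. [r1c4∈{6}] r1c4's peers cover all but 6 ⇒ r1c4=6.
Step 20. [r6c4∈{4}] r6c4 has the single candidate 4, so r6c4=4.
Step 21. [r2c4∈{3}] nothing but 3 survives at r2c4, so r2c4=3.
Step 22. [r5c5∈{5}] r5c5's peers cover all but 5, so r5c5=5.

Answer: 3 1 5 6 4 2 / 2 4 6 3 1 5 / 1 3 2 5 6 4 / 5 6 4 2 3 1 / 4 2 3 1 5 6 / 6 5 1 4 2 3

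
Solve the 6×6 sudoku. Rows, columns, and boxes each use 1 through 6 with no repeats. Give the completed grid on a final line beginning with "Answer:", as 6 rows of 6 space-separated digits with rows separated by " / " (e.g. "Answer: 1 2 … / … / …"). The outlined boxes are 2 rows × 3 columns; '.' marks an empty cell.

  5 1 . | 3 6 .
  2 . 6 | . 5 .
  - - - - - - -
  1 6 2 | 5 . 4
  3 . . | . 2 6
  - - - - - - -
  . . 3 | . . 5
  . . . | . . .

Step 1. [r6c3∈{1,4,5}] in col 3, 1 fits only at r6c3, so r6c3=1.
Step 2. [r2c4∈{1,4}] r2c4 is the only open cell in box 2 admitting 4. So r2c4=4.
Step 3. [r6c2∈{2,4,5}] 5 has one home in row 6: r6c2. So r6c2=5.
Step 4. [r4c2∈{4}] r4c2's peers cover all but 4, so r4c2=4.
Step 5. [r5c5∈{1,4}] col 5 places 1 nowhere but r5c5, so r5c5=1.
Step 6. [r6c5∈{3,4}] 4 has one home in col 5: r6c5 ⇒ r6c5=4.
Step 7. [r6c1∈{6}] r6c1 has the single candidate 6 ⇒ r6c1=6.
Step 8. [r6c4∈{2}] only 2 remains possible at r6c4, so r6c4=2.
Step 9. [r2c6∈{1}] r2c6 is down to just 1 ⇒ r2c6=1.
Step 10. [r4c4∈{1}] only 1 remains possible at r4c4. So r4c4=1.
Step 11. [r2c2∈{3}] r2c2 has the single candidate 3. So r2c2=3.
Step 12. [r3c5∈{3}] r3c5's peers cover all but 3. So r3c5=3.
Step 13. [r5c4∈{6}] only 6 remains possible at r5c4 ⇒ r5c4=6.
Step 14. [r1c6∈{2}] only 2 remains possible at r1c6, so r1c6=2.
Step 15. [r1c3∈{4}] r1c3 has the single candidate 4. So r1c3=4.
Step 16. [r5c1∈{4}] only 4 remains possible at r5c1. So r5c1=4.
Step 17. [r6c6∈{3}] r6c6's peers cover all but 3 ⇒ r6c6=3.
Step 18. [r5c2∈{2}] nothing but 2 survives at r5c2. So r5c2=2.
Step 19. [r4c3∈{5}] r4c3 has the single candidate 5. So r4c3=5.

Answer: 5 1 4 3 6 2 / 2 3 6 4 5 1 / 1 6 2 5 3 4 / 3 4 5 1 2 6 / 4 2 3 6 1 5 / 6 5 1 2 4 3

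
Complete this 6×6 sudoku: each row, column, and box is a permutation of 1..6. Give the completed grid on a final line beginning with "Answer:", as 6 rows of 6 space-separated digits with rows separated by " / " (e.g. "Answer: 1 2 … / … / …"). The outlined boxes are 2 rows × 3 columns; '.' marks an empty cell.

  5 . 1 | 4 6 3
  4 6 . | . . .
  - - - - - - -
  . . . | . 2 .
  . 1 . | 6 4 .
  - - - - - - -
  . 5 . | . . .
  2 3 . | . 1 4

Step 1. [r3c4∈{1,3,5}] box 4 places 3 nowhere but r3c4. So r3c4=3.
Step 2. [r4c3∈{2,3,5}] across row 4, 2 lands solely at r4c3 ⇒ r4c3=2.
Step 3. [r3c3∈{4,5,6}] in col 3, 5 fits only at r3c3, so r3c3=5.
Step 4. [r5c6∈{2,6}] 6 has one home in col 6: r5c6, so r5c6=6.
Step 5. [r2c6∈{1,2,5}] 2 has one home in col 6: r2c6 ⇒ r2c6=2.
Step 6. [r2c4∈{1,5}] row 2 places 1 nowhere but r2c4. So r2c4=1.
Step 7. [r1c2∈{2}] r1c2 has the single candidate 2. So r1c2=2.
Step 8. [r4c6∈{5}] r4c6 is down to just 5. So r4c6=5.
Step 9. [r4c1∈{3}] r4c1 has the single candidate 3, so r4c1=3.
Step 10. [r6c3∈{6}] r6c3 is down to just 6. So r6c3=6.
Step 11. [r6c4∈{5}] r6c4's peers cover all but 5 ⇒ r6c4=5.
Step 12. [r5c1∈{1}] r5c1 is down to just 1 ⇒ r5c1=1.
Step 13. [r3c1∈{6}] only 6 remains possible at r3c1, so r3c1=6.
Step 14. [r5c3∈{4}] r5c3's peers cover all but 4. So r5c3=4.
Step 15. [r5c5∈{3}] nothing but 3 survives at r5c5 ⇒ r5c5=3.
Step 16. [r2c3∈{3}] r2c3 is down to just 3, so r2c3=3.
Step 17. [r3c2∈{4}] r3c2 is down to just 4. So r3c2=4.
Step 18. [r3c6∈{1}] only 1 remains possible at r3c6 ⇒ r3c6=1.
Step 19. [r5c4∈{2}] r5c4 is down to just 2 ⇒ r5c4=2.
Step 20. [r2c5∈{5}] nothing but 5 survives at r2c5. So r2c5=5.

Answer: 5 2 1 4 6 3 / 4 6 3 1 5 2 / 6 4 5 3 2 1 / 3 1 2 6 4 5 / 1 5 4 2 3 6 / 2 3 6 5 1 4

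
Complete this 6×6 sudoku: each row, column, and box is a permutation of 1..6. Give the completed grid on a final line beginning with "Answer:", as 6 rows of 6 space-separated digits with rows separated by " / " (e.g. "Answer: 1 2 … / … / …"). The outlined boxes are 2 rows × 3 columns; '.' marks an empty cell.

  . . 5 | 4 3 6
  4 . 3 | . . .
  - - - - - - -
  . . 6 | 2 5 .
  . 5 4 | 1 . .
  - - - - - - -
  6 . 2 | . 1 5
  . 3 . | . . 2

Step 1. [r3c2∈{1}] only 1 remains possible at r3c2, so r3c2=1.
Step 2. [r1c2∈{2}] r1c2 has the single candidate 2, so r1c2=2.
Step 3. [r4c6∈{3}] r4c6's peers cover all but 3. So r4c6=3.
Step 4. [r6c5∈{4,6}] across row 6, 4 lands solely at r6c5, so r6c5=4.
Step 5. [r1c1∈{1}] r1c1's peers cover all but 1. So r1c1=1.
Step 6. [r4c1∈{2}] nothing but 2 survives at r4c1, so r4c1=2.
Step 7. [r6c3∈{1}] nothing but 1 survives at r6c3 ⇒ r6c3=1.
Step 8. [r3c6∈{4}] nothing but 4 survives at r3c6. So r3c6=4.
Step 9. [r4c5∈{6}] nothing but 6 survives at r4c5, so r4c5=6.
Step 10. [r3c1∈{3}] nothing but 3 survives at r3c1 ⇒ r3c1=3.
Step 11. [r2c5∈{2}] r2c5 has the single candidate 2 ⇒ r2c5=2.
Step 12. [r6c4∈{6}] r6c4 has the single candidate 6 ⇒ r6c4=6.
Step 13. [r6c1∈{5}] nothing but 5 survives at r6c1. So r6c1=5.
Step 14. [r5c2∈{4}] r5c2's peers cover all but 4. So r5c2=4.
Step 15. [r5c4∈{3}] nothing but 3 survives at r5c4. So r5c4=3.
Step 16. [r2c6∈{1}] r2c6's peers cover all but 1. So r2c6=1.
Step 17. [r2c2∈{6}] r2c2 is down to just 6, so r2c2=6.
Step 18. [r2c4∈{5}] r2c4 is down to just 5, so r2c4=5.

Answer: 1 2 5 4 3 6 / 4 6 3 5 2 1 / 3 1 6 2 5 4 / 2 5 4 1 6 3 / 6 4 2 3 1 5 / 5 3 1 6 4 2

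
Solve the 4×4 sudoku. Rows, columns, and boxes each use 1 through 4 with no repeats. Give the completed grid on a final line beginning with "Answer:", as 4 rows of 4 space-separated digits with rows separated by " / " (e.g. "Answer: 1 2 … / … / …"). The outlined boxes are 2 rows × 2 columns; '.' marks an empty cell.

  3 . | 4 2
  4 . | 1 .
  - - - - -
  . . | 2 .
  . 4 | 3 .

Step 1. [r3c1∈{1}] only 1 remains possible at r3c1, so r3c1=1.
Step 2. [r4c1∈{2}] nothing but 2 survives at r4c1. So r4c1=2.
Step 3. [r3c4∈{4}] only 4 remains possible at r3c4. So r3c4=4.
Step 4. [r1c2∈{1}] r1c2 is down to just 1, so r1c2=1.
Step 5. [r3c2∈{3}] r3c2 has the single candidate 3, so r3c2=3.
Step 6. [r2c2∈{2}] r2c2 has the single candidate 2, so r2c2=2.
Step 7. [r2c4∈{3}] only 3 remains possible at r2c4. So r2c4=3.
Step 8. [r4c4∈{1}] nothing but 1 survives at r4c4 ⇒ r4c4=1.

Answer: 3 1 4 2 / 4 2 1 3 / 1 3 2 4 / 2 4 3 1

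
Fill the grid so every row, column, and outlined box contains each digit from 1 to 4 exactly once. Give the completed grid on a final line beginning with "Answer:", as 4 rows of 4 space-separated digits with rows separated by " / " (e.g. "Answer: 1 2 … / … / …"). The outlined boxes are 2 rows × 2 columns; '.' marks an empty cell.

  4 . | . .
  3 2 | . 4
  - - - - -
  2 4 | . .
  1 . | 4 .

Step 1. [r2c3∈{1}] r2c3's peers cover all but 1. So r2c3=1.
Step 2. [r3c3∈{3}] r3c3's peers cover all but 3 ⇒ r3c3=3.
Step 3. [r1c4∈{2,3}] row 1 places 3 nowhere but r1c4, so r1c4=3.
Step 4. [r4c2∈{3}] nothing but 3 survives at r4c2, so r4c2=3.
Step 5. [r3c4∈{1}] nothing but 1 survives at r3c4 ⇒ r3c4=1.
Step 6. [r1c3∈{2}] only 2 remains possible at r1c3, so r1c3=2.
Step 7. [r1c2∈{1}] r1c2 has the single candidate 1 ⇒ r1c2=1.
Step 8. [r4c4∈{2}] r4c4 is down to just 2. So r4c4=2.

Answer: 4 1 2 3 / 3 2 1 4 / 2 4 3 1 / 1 3 4 2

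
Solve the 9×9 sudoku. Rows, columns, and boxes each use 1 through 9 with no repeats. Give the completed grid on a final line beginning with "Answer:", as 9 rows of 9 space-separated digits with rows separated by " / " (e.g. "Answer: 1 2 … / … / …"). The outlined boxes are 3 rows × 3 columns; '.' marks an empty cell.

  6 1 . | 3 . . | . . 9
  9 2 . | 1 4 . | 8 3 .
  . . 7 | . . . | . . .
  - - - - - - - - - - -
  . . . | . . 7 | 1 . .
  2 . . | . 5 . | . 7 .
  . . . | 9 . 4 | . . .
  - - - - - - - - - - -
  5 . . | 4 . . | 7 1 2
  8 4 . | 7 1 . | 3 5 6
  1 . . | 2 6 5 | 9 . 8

Step 1. [r4c8∈{2,4,6,8,9}] across col 8, 9 lands solely at r4c8 ⇒ r4c8=9.
Step 2. [r9c3∈{3}] r9c3 has the single candidate 3. So r9c3=3.
Step 3. [r3c4∈{5,6,8}] in col 4, 5 fits only at r3c4. So r3c4=5.
Step 4. [r4c5∈{2,3,8}] 2 has one home in row 4: r4c5 ⇒ r4c5=2.
Step 5. [r6c8∈{2,6,8}] col 8 places 8 nowhere but r6c8 ⇒ r6c8=8.
Step 6. [r6c5∈{3}] nothing but 3 survives at r6c5, so r6c5=3.
Step 7. [r6c9∈{5}] only 5 remains possible at r6c9 ⇒ r6c9=5.
Step 8. [r8c6∈{9}] r8c6 is down to just 9 ⇒ r8c6=9.
Step 9. [r4c2∈{3,5,6,8}] in col 2, 5 fits only at r4c2, so r4c2=5.
Step 10. [r3c8∈{2,4,6}] 6 has one home in col 8: r3c8. So r3c8=6.
Step 11. [r1c8∈{2,4}] col 8 places 2 nowhere but r1c8 ⇒ r1c8=2.
Step 12. [r1c6∈{8}] only 8 remains possible at r1c6, so r1c6=8.
Step 13. [r3c7∈{4}] nothing but 4 survives at r3c7. So r3c7=4.
Step 14. [r5c7∈{6}] nothing but 6 survives at r5c7. So r5c7=6.
Step 15. [r4c1∈{3,4}] r4c1 is the only open cell in col 1 admitting 4 ⇒ r4c1=4.
Step 16. [r5c2∈{3,8,9}] across box 4, 3 lands solely at r5c2, so r5c2=3.
Step 17. [r5c3∈{1,8,9}] row 5 places 9 nowhere but r5c3, so r5c3=9.
Step 18. [r7c3∈{6}] nothing but 6 survives at r7c3. So r7c3=6.
Step 19. [r6c1∈{7}] only 7 remains possible at r6c1 ⇒ r6c1=7.
Step 20. [r4c3∈{8}] r4c3 has the single candidate 8, so r4c3=8.
Step 21. [r1c3∈{4,5}] across row 1, 4 lands solely at r1c3. So r1c3=4.
Step 22. [r6c3∈{1}] only 1 remains possible at r6c3, so r6c3=1.
Step 23. [r5c6∈{1}] r5c6 has the single candidate 1, so r5c6=1.
Step 24. [r2c3∈{5}] r2c3 has the single candidate 5. So r2c3=5.
Step 25. [r1c7∈{5}] nothing but 5 survives at r1c7, so r1c7=5.
Step 26. [r4c9∈{3}] r4c9 has the single candidate 3, so r4c9=3.
Step 27. [r7c6∈{3}] nothing but 3 survives at r7c6. So r7c6=3.
Step 28. [r1c5∈{7}] only 7 remains possible at r1c5 ⇒ r1c5=7.
Step 29. [r9c8∈{4}] nothing but 4 survives at r9c8. So r9c8=4.
Step 30. [r7c2∈{9}] r7c2 has the single candidate 9. So r7c2=9.
Step 31. [r3c9∈{1}] nothing but 1 survives at r3c9 ⇒ r3c9=1.
Step 32. [r6c7∈{2}] nothing but 2 survives at r6c7. So r6c7=2.
Step 33. [r7c5∈{8}] r7c5's peers cover all but 8 ⇒ r7c5=8.
Step 34. [r8c3∈{2}] nothing but 2 survives at r8c3, so r8c3=2.
Step 35. [r4c4∈{6}] r4c4 has the single candidate 6. So r4c4=6.
Step 36. [r3c5∈{9}] r3c5's peers cover all but 9, so r3c5=9.
Step 37. [r6c2∈{6}] only 6 remains possible at r6c2. So r6c2=6.
Step 38. [r2c6∈{6}] r2c6 has the single candidate 6, so r2c6=6.
Step 39. [r3c1∈{3}] only 3 remains possible at r3c1. So r3c1=3.
Step 40. [r3c2∈{8}] r3c2 has the single candidate 8, so r3c2=8.
Step 41. [r3c6∈{2}] nothing but 2 survives at r3c6, so r3c6=2.
Step 42. [r2c9∈{7}] nothing but 7 survives at r2c9 ⇒ r2c9=7.
Step 43. [r9c2∈{7}] r9c2's peers cover all but 7 ⇒ r9c2=7.
Step 44. [r5c9∈{4}] nothing but 4 survives at r5c9 ⇒ r5c9=4.
Step 45. [r5c4∈{8}] only 8 remains possible at r5c4, so r5c4=8.

Answer: 6 1 4 3 7 8 5 2 9 / 9 2 5 1 4 6 8 3 7 / 3 8 7 5 9 2 4 6 1 / 4 5 8 6 2 7 1 9 3 / 2 3 9 8 5 1 6 7 4 / 7 6 1 9 3 4 2 8 5 / 5 9 6 4 8 3 7 1 2 / 8 4 2 7 1 9 3 5 6 / 1 7 3 2 6 5 9 4 8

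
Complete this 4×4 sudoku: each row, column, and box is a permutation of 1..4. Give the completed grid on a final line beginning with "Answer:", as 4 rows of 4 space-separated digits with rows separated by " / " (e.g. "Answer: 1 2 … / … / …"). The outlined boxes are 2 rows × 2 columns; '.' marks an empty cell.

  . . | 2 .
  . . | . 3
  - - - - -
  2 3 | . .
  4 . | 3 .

Step 1. [r2c1∈{1}] r2c1's peers cover all but 1. So r2c1=1.
Step 2. [r2c3∈{4}] r2c3's peers cover all but 4, so r2c3=4.
Step 3. [r1c4∈{1}] r1c4 has the single candidate 1. So r1c4=1.
Step 4. [r1c2∈{4}] nothing but 4 survives at r1c2 ⇒ r1c2=4.
Step 5. [r2c2∈{2}] only 2 remains possible at r2c2, so r2c2=2.
Step 6. [r4c4∈{2}] nothing but 2 survives at r4c4. So r4c4=2.
Step 7. [r4c2∈{1}] r4c2 has the single candidate 1 ⇒ r4c2=1.
Step 8. [r1c1∈{3}] r1c1's peers cover all but 3. So r1c1=3.
Step 9. [r3c4∈{4}] r3c4 is down to just 4. So r3c4=4.
Step 10. [r3c3∈{1}] only 1 remains possible at r3c3, so r3c3=1.

Answer: 3 4 2 1 / 1 2 4 3 / 2 3 1 4 / 4 1 3 2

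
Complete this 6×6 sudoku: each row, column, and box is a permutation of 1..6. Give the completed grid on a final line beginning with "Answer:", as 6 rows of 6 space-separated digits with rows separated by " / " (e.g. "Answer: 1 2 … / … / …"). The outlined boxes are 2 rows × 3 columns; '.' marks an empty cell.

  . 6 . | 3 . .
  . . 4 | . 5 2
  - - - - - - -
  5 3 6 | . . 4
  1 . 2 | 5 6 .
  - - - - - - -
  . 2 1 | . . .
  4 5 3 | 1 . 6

Step 1. [r3c5∈{1,2}] 1 has one home in row 3: r3c5. So r3c5=1.
Step 2. [r5c5∈{3,4}] col 5 places 3 nowhere but r5c5, so r5c5=3.
Step 3. [r1c5∈{4}] r1c5 is down to just 4 ⇒ r1c5=4.
Step 4. [r6c5∈{2}] r6c5 is down to just 2. So r6c5=2.
Step 5. [r2c2∈{1}] only 1 remains possible at r2c2 ⇒ r2c2=1.
Step 6. [r5c6∈{5}] r5c6's peers cover all but 5. So r5c6=5.
Step 7. [r4c2∈{4}] r4c2 is down to just 4, so r4c2=4.
Step 8. [r2c1∈{3}] nothing but 3 survives at r2c1. So r2c1=3.
Step 9. [r1c6∈{1}] r1c6's peers cover all but 1 ⇒ r1c6=1.
Step 10. [r3c4∈{2}] r3c4's peers cover all but 2 ⇒ r3c4=2.
Step 11. [r5c4∈{4}] r5c4 is down to just 4, so r5c4=4.
Step 12. [r5c1∈{6}] r5c1 has the single candidate 6 ⇒ r5c1=6.
Step 13. [r4c6∈{3}] r4c6 is down to just 3. So r4c6=3.
Step 14. [r2c4∈{6}] r2c4 is down to just 6. So r2c4=6.
Step 15. [r1c1∈{2}] r1c1's peers cover all but 2. So r1c1=2.
Step 16. [r1c3∈{5}] r1c3 has the single candidate 5, so r1c3=5.

Answer: 2 6 5 3 4 1 / 3 1 4 6 5 2 / 5 3 6 2 1 4 / 1 4 2 5 6 3 / 6 2 1 4 3 5 / 4 5 3 1 2 6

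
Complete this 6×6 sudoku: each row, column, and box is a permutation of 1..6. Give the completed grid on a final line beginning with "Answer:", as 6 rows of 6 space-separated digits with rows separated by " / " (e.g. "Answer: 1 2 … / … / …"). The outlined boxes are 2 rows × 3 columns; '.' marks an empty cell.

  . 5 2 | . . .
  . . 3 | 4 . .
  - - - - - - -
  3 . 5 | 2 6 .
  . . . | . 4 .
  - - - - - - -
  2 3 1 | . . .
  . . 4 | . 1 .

Step 1. [r6c2∈{6}] only 6 remains possible at r6c2. So r6c2=6.
Step 2. [r5c5∈{5}] only 5 remains possible at r5c5. So r5c5=5.
Step 3. [r2c2∈{1}] only 1 remains possible at r2c2, so r2c2=1.
Step 4. [r2c6∈{2,5,6}] in row 2, 5 fits only at r2c6 ⇒ r2c6=5.
Step 5. [r4c1∈{1,6}] col 1 places 1 nowhere but r4c1 ⇒ r4c1=1.
Step 6. [r1c4∈{1,3,6}] col 4 places 1 nowhere but r1c4, so r1c4=1.
Step 7. [r4c6∈{3}] only 3 remains possible at r4c6 ⇒ r4c6=3.
Step 8. [r1c6∈{6}] r1c6 is down to just 6. So r1c6=6.
Step 9. [r5c4∈{6}] r5c4 has the single candidate 6, so r5c4=6.
Step 10. [r2c1∈{6}] nothing but 6 survives at r2c1. So r2c1=6.
Step 11. [r4c4∈{5}] r4c4 has the single candidate 5. So r4c4=5.
Step 12. [r6c4∈{3}] r6c4 has the single candidate 3 ⇒ r6c4=3.
Step 13. [r6c1∈{5}] r6c1 has the single candidate 5 ⇒ r6c1=5.
Step 14. [r3c6∈{1}] r3c6 has the single candidate 1, so r3c6=1.
Step 15. [r3c2∈{4}] r3c2 has the single candidate 4 ⇒ r3c2=4.
Step 16. [r4c3∈{6}] r4c3 has the single candidate 6 ⇒ r4c3=6.
Step 17. [r5c6∈{4}] nothing but 4 survives at r5c6. So r5c6=4.
Step 18. [r1c5∈{3}] only 3 remains possible at r1c5. So r1c5=3.
Step 19. [r6c6∈{2}] r6c6's peers cover all but 2 ⇒ r6c6=2.
Step 20. [r2c5∈{2}] only 2 remains possible at r2c5, so r2c5=2.
Step 21. [r1c1∈{4}] r1c1 has the single candidate 4 ⇒ r1c1=4.
Step 22. [r4c2∈{2}] only 2 remains possible at r4c2. So r4c2=2.

Answer: 4 5 2 1 3 6 / 6 1 3 4 2 5 / 3 4 5 2 6 1 / 1 2 6 5 4 3 / 2 3 1 6 5 4 / 5 6 4 3 1 2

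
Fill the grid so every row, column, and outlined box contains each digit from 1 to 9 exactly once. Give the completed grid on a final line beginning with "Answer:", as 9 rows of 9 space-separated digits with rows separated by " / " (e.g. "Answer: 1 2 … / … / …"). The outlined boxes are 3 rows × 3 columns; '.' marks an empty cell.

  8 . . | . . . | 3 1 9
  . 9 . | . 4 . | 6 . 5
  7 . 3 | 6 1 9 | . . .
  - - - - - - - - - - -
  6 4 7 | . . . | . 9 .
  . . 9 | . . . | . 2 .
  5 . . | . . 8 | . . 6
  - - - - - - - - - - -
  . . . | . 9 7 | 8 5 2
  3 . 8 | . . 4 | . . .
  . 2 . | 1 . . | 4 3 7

Step 1. [r5c1∈{1}] nothing but 1 survives at r5c1 ⇒ r5c1=1.
Step 2. [r4c6∈{1,2,3,5}] 1 has one home in col 6: r4c6 ⇒ r4c6=1.
Step 3. [r6c3∈{2}] r6c3 is down to just 2, so r6c3=2.
Step 4. [r7c4∈{3}] nothing but 3 survives at r7c4, so r7c4=3.
Step 5. [r4c9∈{3,8}] row 4 places 8 nowhere but r4c9 ⇒ r4c9=8.
Step 6. [r4c5∈{2,3,5}] row 4 places 3 nowhere but r4c5, so r4c5=3.
Step 7. [r6c5∈{7}] r6c5 has the single candidate 7, so r6c5=7.
Step 8. [r4c4∈{2,5}] r4c4 is the only open cell in row 4 admitting 2 ⇒ r4c4=2.
Step 9. [r8c4∈{5}] r8c4 has the single candidate 5. So r8c4=5.
Step 10. [r9c6∈{6}] r9c6's peers cover all but 6. So r9c6=6.
Step 11. [r5c6∈{5}] r5c6 is down to just 5, so r5c6=5.
Step 12. [r1c3∈{4,5,6}] across row 1, 4 lands solely at r1c3. So r1c3=4.
Step 13. [r6c8∈{4}] nothing but 4 survives at r6c8. So r6c8=4.
Step 14. [r7c3∈{1,6}] r7c3 is the only open cell in col 3 admitting 6, so r7c3=6.
Step 15. [r2c4∈{7,8}] in col 4, 8 fits only at r2c4, so r2c4=8.
Step 16. [r1c6∈{2}] r1c6's peers cover all but 2 ⇒ r1c6=2.
Step 17. [r8c9∈{1}] r8c9 has the single candidate 1 ⇒ r8c9=1.
Step 18. [r3c2∈{5}] nothing but 5 survives at r3c2. So r3c2=5.
Step 19. [r5c2∈{3,8}] in row 5, 8 fits only at r5c2, so r5c2=8.
Step 20. [r5c7∈{7}] r5c7's peers cover all but 7 ⇒ r5c7=7.
Step 21. [r6c7∈{1}] r6c7 is down to just 1. So r6c7=1.
Step 22. [r2c1∈{2}] nothing but 2 survives at r2c1, so r2c1=2.
Step 23. [r1c2∈{6}] r1c2 has the single candidate 6, so r1c2=6.
Step 24. [r3c8∈{8}] only 8 remains possible at r3c8 ⇒ r3c8=8.
Step 25. [r3c9∈{4}] r3c9 has the single candidate 4, so r3c9=4.
Step 26. [r8c2∈{7}] nothing but 7 survives at r8c2. So r8c2=7.
Step 27. [r2c8∈{7}] nothing but 7 survives at r2c8 ⇒ r2c8=7.
Step 28. [r5c9∈{3}] r5c9 is down to just 3. So r5c9=3.
Step 29. [r9c5∈{8}] r9c5 has the single candidate 8 ⇒ r9c5=8.
Step 30. [r1c5∈{5}] r1c5's peers cover all but 5 ⇒ r1c5=5.
Step 31. [r5c5∈{6}] r5c5 is down to just 6. So r5c5=6.
Step 32. [r2c3∈{1}] r2c3 has the single candidate 1, so r2c3=1.
Step 33. [r3c7∈{2}] nothing but 2 survives at r3c7. So r3c7=2.
Step 34. [r5c4∈{4}] only 4 remains possible at r5c4 ⇒ r5c4=4.
Step 35. [r8c7∈{9}] nothing but 9 survives at r8c7. So r8c7=9.
Step 36. [r9c3∈{5}] r9c3 is down to just 5. So r9c3=5.
Step 37. [r8c5∈{2}] nothing but 2 survives at r8c5, so r8c5=2.
Step 38. [r8c8∈{6}] only 6 remains possible at r8c8 ⇒ r8c8=6.
Step 39. [r6c4∈{9}] only 9 remains possible at r6c4 ⇒ r6c4=9.
Step 40. [r1c4∈{7}] only 7 remains possible at r1c4 ⇒ r1c4=7.
Step 41. [r7c2∈{1}] nothing but 1 survives at r7c2. So r7c2=1.
Step 42. [r7c1∈{4}] r7c1 is down to just 4, so r7c1=4.
Step 43. [r9c1∈{9}] r9c1's peers cover all but 9 ⇒ r9c1=9.
Step 44. [r6c2∈{3}] nothing but 3 survives at r6c2. So r6c2=3.
Step 45. [r4c7∈{5}] nothing but 5 survives at r4c7. So r4c7=5.
Step 46. [r2c6∈{3}] nothing but 3 survives at r2c6. So r2c6=3.

Answer: 8 6 4 7 5 2 3 1 9 / 2 9 1 8 4 3 6 7 5 / 7 5 3 6 1 9 2 8 4 / 6 4 7 2 3 1 5 9 8 / 1 8 9 4 6 5 7 2 3 / 5 3 2 9 7 8 1 4 6 / 4 1 6 3 9 7 8 5 2 / 3 7 8 5 2 4 9 6 1 / 9 2 5 1 8 6 4 3 7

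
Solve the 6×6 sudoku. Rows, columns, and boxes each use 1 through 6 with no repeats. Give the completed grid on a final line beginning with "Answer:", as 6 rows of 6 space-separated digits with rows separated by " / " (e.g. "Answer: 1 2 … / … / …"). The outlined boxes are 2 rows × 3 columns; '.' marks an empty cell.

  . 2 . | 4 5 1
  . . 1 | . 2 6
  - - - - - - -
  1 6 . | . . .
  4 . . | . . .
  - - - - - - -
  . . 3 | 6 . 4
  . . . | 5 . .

Step 1. [r6c6∈{2,3}] 2 has one home in box 6: r6c6 ⇒ r6c6=2.
Step 2. [r4c2∈{3,5}] r4c2 is the only open cell in box 3 admitting 3, so r4c2=3.
Step 3. [r5c5∈{1}] r5c5 has the single candidate 1 ⇒ r5c5=1.
Step 4. [r3c6∈{3,5}] in col 6, 3 fits only at r3c6, so r3c6=3.
Step 5. [r1c1∈{3,6}] across row 1, 3 lands solely at r1c1, so r1c1=3.
Step 6. [r5c2∈{5}] r5c2's peers cover all but 5, so r5c2=5.
Step 7. [r3c4∈{2}] r3c4 is down to just 2 ⇒ r3c4=2.
Step 8. [r6c3∈{4,6}] r6c3 is the only open cell in col 3 admitting 4. So r6c3=4.
Step 9. [r4c6∈{5}] r4c6 has the single candidate 5 ⇒ r4c6=5.
Step 10. [r4c4∈{1}] only 1 remains possible at r4c4. So r4c4=1.
Step 11. [r1c3∈{6}] r1c3's peers cover all but 6 ⇒ r1c3=6.
Step 12. [r6c2∈{1}] only 1 remains possible at r6c2 ⇒ r6c2=1.
Step 13. [r4c5∈{6}] only 6 remains possible at r4c5, so r4c5=6.
Step 14. [r2c1∈{5}] only 5 remains possible at r2c1 ⇒ r2c1=5.
Step 15. [r2c4∈{3}] r2c4 has the single candidate 3 ⇒ r2c4=3.
Step 16. [r5c1∈{2}] r5c1's peers cover all but 2, so r5c1=2.
Step 17. [r6c1∈{6}] r6c1's peers cover all but 6. So r6c1=6.
Step 18. [r4c3∈{2}] r4c3's peers cover all but 2. So r4c3=2.
Step 19. [r6c5∈{3}] r6c5's peers cover all but 3, so r6c5=3.
Step 20. [r3c5∈{4}] only 4 remains possible at r3c5. So r3c5=4.
Step 21. [r3c3∈{5}] r3c3 has the single candidate 5, so r3c3=5.
Step 22. [r2c2∈{4}] r2c2 is down to just 4 ⇒ r2c2=4.

Answer: 3 2 6 4 5 1 / 5 4 1 3 2 6 / 1 6 5 2 4 3 / 4 3 2 1 6 5 / 2 5 3 6 1 4 / 6 1 4 5 3 2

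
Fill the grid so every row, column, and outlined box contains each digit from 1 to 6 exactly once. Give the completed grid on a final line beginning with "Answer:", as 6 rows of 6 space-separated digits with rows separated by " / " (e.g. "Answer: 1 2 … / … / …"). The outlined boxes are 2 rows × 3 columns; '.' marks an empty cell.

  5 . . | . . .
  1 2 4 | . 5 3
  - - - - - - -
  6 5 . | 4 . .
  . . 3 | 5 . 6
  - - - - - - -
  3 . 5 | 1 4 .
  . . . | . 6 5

Step 1. [r5c6∈{2}] nothing but 2 survives at r5c6, so r5c6=2.
Step 2. [r3c6∈{1}] r3c6's peers cover all but 1 ⇒ r3c6=1.
Step 3. [r4c5∈{2}] only 2 remains possible at r4c5, so r4c5=2.
Step 4. [r4c1∈{4}] r4c1's peers cover all but 4 ⇒ r4c1=4.
Step 5. [r1c3∈{6}] only 6 remains possible at r1c3, so r1c3=6.
Step 6. [r6c3∈{1,2}] col 3 places 1 nowhere but r6c3 ⇒ r6c3=1.
Step 7. [r5c2∈{6}] nothing but 6 survives at r5c2, so r5c2=6.
Step 8. [r6c1∈{2}] only 2 remains possible at r6c1 ⇒ r6c1=2.
Step 9. [r3c5∈{3}] only 3 remains possible at r3c5, so r3c5=3.
Step 10. [r1c5∈{1}] r1c5 has the single candidate 1, so r1c5=1.
Step 11. [r3c3∈{2}] r3c3's peers cover all but 2. So r3c3=2.
Step 12. [r2c4∈{6}] r2c4 is down to just 6, so r2c4=6.
Step 13. [r1c6∈{4}] r1c6 is down to just 4 ⇒ r1c6=4.
Step 14. [r6c4∈{3}] r6c4's peers cover all but 3, so r6c4=3.
Step 15. [r4c2∈{1}] r4c2's peers cover all but 1 ⇒ r4c2=1.
Step 16. [r1c2∈{3}] nothing but 3 survives at r1c2, so r1c2=3.
Step 17. [r1c4∈{2}] r1c4 is down to just 2 ⇒ r1c4=2.
Step 18. [r6c2∈{4}] only 4 remains possible at r6c2. So r6c2=4.

Answer: 5 3 6 2 1 4 / 1 2 4 6 5 3 / 6 5 2 4 3 1 / 4 1 3 5 2 6 / 3 6 5 1 4 2 / 2 4 1 3 6 5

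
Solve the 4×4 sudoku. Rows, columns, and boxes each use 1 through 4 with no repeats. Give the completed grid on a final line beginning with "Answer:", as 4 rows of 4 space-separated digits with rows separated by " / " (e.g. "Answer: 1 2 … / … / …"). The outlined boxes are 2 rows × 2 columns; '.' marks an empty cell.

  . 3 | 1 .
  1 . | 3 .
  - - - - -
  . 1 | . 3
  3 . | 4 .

Step 1. [r4c2∈{2}] r4c2's peers cover all but 2 ⇒ r4c2=2.
Step 2. [r2c2∈{4}] r2c2's peers cover all but 4 ⇒ r2c2=4.
Step 3. [r1c1∈{2}] only 2 remains possible at r1c1, so r1c1=2.
Step 4. [r3c1∈{4}] r3c1 has the single candidate 4 ⇒ r3c1=4.
Step 5. [r1c4∈{4}] r1c4's peers cover all but 4, so r1c4=4.
Step 6. [r4c4∈{1}] r4c4's peers cover all but 1 ⇒ r4c4=1.
Step 7. [r2c4∈{2}] r2c4's peers cover all but 2, so r2c4=2.
Step 8. [r3c3∈{2}] only 2 remains possible at r3c3. So r3c3=2.

Answer: 2 3 1 4 / 1 4 3 2 / 4 1 2 3 / 3 2 4 1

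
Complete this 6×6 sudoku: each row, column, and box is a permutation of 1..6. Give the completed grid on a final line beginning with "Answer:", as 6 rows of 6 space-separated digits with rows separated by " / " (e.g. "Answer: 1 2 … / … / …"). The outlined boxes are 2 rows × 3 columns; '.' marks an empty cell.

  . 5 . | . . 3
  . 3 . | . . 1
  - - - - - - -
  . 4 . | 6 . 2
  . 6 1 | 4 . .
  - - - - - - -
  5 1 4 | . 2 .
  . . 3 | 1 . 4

Step 1. [r4c1∈{2,3}] 2 has one home in row 4: r4c1. So r4c1=2.
Step 2. [r6c5∈{5,6}] 5 has one home in row 6: r6c5, so r6c5=5.
Step 3. [r1c1∈{1,4,6}] across row 1, 1 lands solely at r1c1 ⇒ r1c1=1.
Step 4. [r2c1∈{4,6}] in col 1, 4 fits only at r2c1 ⇒ r2c1=4.
Step 5. [r1c4∈{2}] r1c4's peers cover all but 2. So r1c4=2.
Step 6. [r1c3∈{6}] r1c3 has the single candidate 6 ⇒ r1c3=6.
Step 7. [r3c1∈{3}] nothing but 3 survives at r3c1. So r3c1=3.
Step 8. [r2c4∈{5}] r2c4's peers cover all but 5 ⇒ r2c4=5.
Step 9. [r6c1∈{6}] only 6 remains possible at r6c1, so r6c1=6.
Step 10. [r6c2∈{2}] nothing but 2 survives at r6c2, so r6c2=2.
Step 11. [r4c5∈{3}] only 3 remains possible at r4c5 ⇒ r4c5=3.
Step 12. [r3c5∈{1}] nothing but 1 survives at r3c5. So r3c5=1.
Step 13. [r2c3∈{2}] r2c3 has the single candidate 2 ⇒ r2c3=2.
Step 14. [r3c3∈{5}] r3c3 has the single candidate 5 ⇒ r3c3=5.
Step 15. [r5c4∈{3}] r5c4 has the single candidate 3. So r5c4=3.
Step 16. [r5c6∈{6}] r5c6 has the single candidate 6. So r5c6=6.
Step 17. [r1c5∈{4}] nothing but 4 survives at r1c5 ⇒ r1c5=4.
Step 18. [r4c6∈{5}] only 5 remains possible at r4c6, so r4c6=5.
Step 19. [r2c5∈{6}] r2c5's peers cover all but 6, so r2c5=6.

Answer: 1 5 6 2 4 3 / 4 3 2 5 6 1 / 3 4 5 6 1 2 / 2 6 1 4 3 5 / 5 1 4 3 2 6 / 6 2 3 1 5 4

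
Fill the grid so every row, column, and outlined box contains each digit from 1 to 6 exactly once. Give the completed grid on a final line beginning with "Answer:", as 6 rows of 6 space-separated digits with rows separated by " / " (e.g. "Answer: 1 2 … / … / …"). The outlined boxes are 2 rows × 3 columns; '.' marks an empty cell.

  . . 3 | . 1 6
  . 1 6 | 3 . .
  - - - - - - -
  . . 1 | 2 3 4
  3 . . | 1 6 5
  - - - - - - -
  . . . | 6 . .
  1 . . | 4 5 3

Step 1. [r2c1∈{2,4,5}] row 2 places 5 nowhere but r2c1, so r2c1=5.
Step 2. [r5c5∈{2}] r5c5's peers cover all but 2. So r5c5=2.
Step 3. [r5c1∈{4}] r5c1 has the single candidate 4, so r5c1=4.
Step 4. [r1c2∈{2,4}] across row 1, 4 lands solely at r1c2 ⇒ r1c2=4.
Step 5. [r3c2∈{5,6}] in row 3, 5 fits only at r3c2 ⇒ r3c2=5.
Step 6. [r4c2∈{2}] nothing but 2 survives at r4c2, so r4c2=2.
Step 7. [r2c6∈{2}] r2c6 has the single candidate 2 ⇒ r2c6=2.
Step 8. [r1c1∈{2}] r1c1 is down to just 2, so r1c1=2.
Step 9. [r3c1∈{6}] r3c1 is down to just 6. So r3c1=6.
Step 10. [r5c6∈{1}] r5c6 is down to just 1, so r5c6=1.
Step 11. [r4c3∈{4}] r4c3 has the single candidate 4. So r4c3=4.
Step 12. [r5c3∈{5}] r5c3 has the single candidate 5. So r5c3=5.
Step 13. [r6c3∈{2}] r6c3 has the single candidate 2. So r6c3=2.
Step 14. [r2c5∈{4}] r2c5 is down to just 4, so r2c5=4.
Step 15. [r6c2∈{6}] r6c2's peers cover all but 6 ⇒ r6c2=6.
Step 16. [r1c4∈{5}] r1c4 has the single candidate 5 ⇒ r1c4=5.
Step 17. [r5c2∈{3}] r5c2 has the single candidate 3. So r5c2=3.

Answer: 2 4 3 5 1 6 / 5 1 6 3 4 2 / 6 5 1 2 3 4 / 3 2 4 1 6 5 / 4 3 5 6 2 1 / 1 6 2 4 5 3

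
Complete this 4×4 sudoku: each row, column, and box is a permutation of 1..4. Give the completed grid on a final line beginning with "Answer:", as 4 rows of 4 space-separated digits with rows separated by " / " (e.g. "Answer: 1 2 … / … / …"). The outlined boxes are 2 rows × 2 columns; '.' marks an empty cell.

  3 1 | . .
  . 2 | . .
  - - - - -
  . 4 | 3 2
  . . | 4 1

Step 1. [r2c1∈{4}] r2c1's peers cover all but 4, so r2c1=4.
Step 2. [r2c3∈{1}] nothing but 1 survives at r2c3, so r2c3=1.
Step 3. [r2c4∈{3}] r2c4's peers cover all but 3 ⇒ r2c4=3.
Step 4. [r4c1∈{2}] only 2 remains possible at r4c1. So r4c1=2.
Step 5. [r1c3∈{2}] nothing but 2 survives at r1c3. So r1c3=2.
Step 6. [r3c1∈{1}] r3c1 has the single candidate 1, so r3c1=1.
Step 7. [r1c4∈{4}] r1c4's peers cover all but 4, so r1c4=4.
Step 8. [r4c2∈{3}] only 3 remains possible at r4c2 ⇒ r4c2=3.

Answer: 3 1 2 4 / 4 2 1 3 / 1 4 3 2 / 2 3 4 1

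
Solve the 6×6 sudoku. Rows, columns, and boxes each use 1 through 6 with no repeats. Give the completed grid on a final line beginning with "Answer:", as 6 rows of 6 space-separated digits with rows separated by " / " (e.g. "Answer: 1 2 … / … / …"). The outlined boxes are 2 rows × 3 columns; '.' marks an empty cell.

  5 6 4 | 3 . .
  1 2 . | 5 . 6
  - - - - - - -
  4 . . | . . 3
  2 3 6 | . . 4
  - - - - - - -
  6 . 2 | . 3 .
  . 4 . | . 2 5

Step 1. [r4c4∈{1}] r4c4 has the single candidate 1 ⇒ r4c4=1.
Step 2. [r3c3∈{1,5}] r3c3 is the only open cell in col 3 admitting 5 ⇒ r3c3=5.
Step 3. [r6c3∈{1,3}] 1 has one home in row 6: r6c3, so r6c3=1.
Step 4. [r5c6∈{1}] r5c6 is down to just 1, so r5c6=1.
Step 5. [r3c4∈{2,6}] across row 3, 2 lands solely at r3c4, so r3c4=2.
Step 6. [r2c5∈{4}] only 4 remains possible at r2c5 ⇒ r2c5=4.
Step 7. [r3c5∈{6}] r3c5 has the single candidate 6 ⇒ r3c5=6.
Step 8. [r3c2∈{1}] nothing but 1 survives at r3c2. So r3c2=1.
Step 9. [r1c6∈{2}] only 2 remains possible at r1c6. So r1c6=2.
Step 10. [r6c1∈{3}] r6c1 has the single candidate 3 ⇒ r6c1=3.
Step 11. [r1c5∈{1}] nothing but 1 survives at r1c5, so r1c5=1.
Step 12. [r5c2∈{5}] nothing but 5 survives at r5c2 ⇒ r5c2=5.
Step 13. [r4c5∈{5}] nothing but 5 survives at r4c5 ⇒ r4c5=5.
Step 14. [r5c4∈{4}] r5c4's peers cover all but 4 ⇒ r5c4=4.
Step 15. [r2c3∈{3}] r2c3's peers cover all but 3. So r2c3=3.
Step 16. [r6c4∈{6}] only 6 remains possible at r6c4. So r6c4=6.

Answer: 5 6 4 3 1 2 / 1 2 3 5 4 6 / 4 1 5 2 6 3 / 2 3 6 1 5 4 / 6 5 2 4 3 1 / 3 4 1 6 2 5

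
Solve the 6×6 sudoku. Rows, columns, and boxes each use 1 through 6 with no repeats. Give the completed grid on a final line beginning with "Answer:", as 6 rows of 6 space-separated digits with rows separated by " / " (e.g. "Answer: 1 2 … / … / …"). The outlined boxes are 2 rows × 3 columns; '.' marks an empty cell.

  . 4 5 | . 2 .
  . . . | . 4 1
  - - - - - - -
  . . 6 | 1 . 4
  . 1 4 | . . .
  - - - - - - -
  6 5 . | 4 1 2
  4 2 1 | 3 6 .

Step 1. [r3c2∈{3}] r3c2's peers cover all but 3, so r3c2=3.
Step 2. [r3c5∈{5}] r3c5 is down to just 5 ⇒ r3c5=5.
Step 3. [r1c4∈{6}] r1c4 has the single candidate 6, so r1c4=6.
Step 4. [r1c6∈{3}] r1c6's peers cover all but 3. So r1c6=3.
Step 5. [r2c1∈{2,3}] r2c1 is the only open cell in col 1 admitting 3. So r2c1=3.
Step 6. [r3c1∈{2}] r3c1 is down to just 2. So r3c1=2.
Step 7. [r4c6∈{6}] only 6 remains possible at r4c6, so r4c6=6.
Step 8. [r5c3∈{3}] only 3 remains possible at r5c3 ⇒ r5c3=3.
Step 9. [r2c2∈{6}] nothing but 6 survives at r2c2 ⇒ r2c2=6.
Step 10. [r4c4∈{2}] only 2 remains possible at r4c4, so r4c4=2.
Step 11. [r4c5∈{3}] nothing but 3 survives at r4c5, so r4c5=3.
Step 12. [r2c4∈{5}] r2c4 has the single candidate 5, so r2c4=5.
Step 13. [r6c6∈{5}] nothing but 5 survives at r6c6 ⇒ r6c6=5.
Step 14. [r2c3∈{2}] r2c3 is down to just 2. So r2c3=2.
Step 15. [r1c1∈{1}] r1c1's peers cover all but 1, so r1c1=1.
Step 16. [r4c1∈{5}] nothing but 5 survives at r4c1, so r4c1=5.

Answer: 1 4 5 6 2 3 / 3 6 2 5 4 1 / 2 3 6 1 5 4 / 5 1 4 2 3 6 / 6 5 3 4 1 2 / 4 2 1 3 6 5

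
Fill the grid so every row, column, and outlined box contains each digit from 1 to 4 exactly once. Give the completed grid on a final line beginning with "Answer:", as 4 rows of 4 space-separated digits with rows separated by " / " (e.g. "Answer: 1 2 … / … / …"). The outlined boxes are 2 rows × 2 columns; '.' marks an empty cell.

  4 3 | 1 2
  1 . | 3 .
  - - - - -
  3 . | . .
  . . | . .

Step 1. [r4c1∈{2}] r4c1 has the single candidate 2, so r4c1=2.
Step 2. [r4c3∈{4}] r4c3's peers cover all but 4 ⇒ r4c3=4.
Step 3. [r3c4∈{1}] only 1 remains possible at r3c4. So r3c4=1.
Step 4. [r3c3∈{2}] r3c3 has the single candidate 2. So r3c3=2.
Step 5. [r4c4∈{3}] r4c4's peers cover all but 3, so r4c4=3.
Step 6. [r2c2∈{2}] nothing but 2 survives at r2c2, so r2c2=2.
Step 7. [r4c2∈{1}] r4c2 has the single candidate 1 ⇒ r4c2=1.
Step 8. [r3c2∈{4}] r3c2 has the single candidate 4, so r3c2=4.
Step 9. [r2c4∈{4}] r2c4's peers cover all but 4 ⇒ r2c4=4.

Answer: 4 3 1 2 / 1 2 3 4 / 3 4 2 1 / 2 1 4 3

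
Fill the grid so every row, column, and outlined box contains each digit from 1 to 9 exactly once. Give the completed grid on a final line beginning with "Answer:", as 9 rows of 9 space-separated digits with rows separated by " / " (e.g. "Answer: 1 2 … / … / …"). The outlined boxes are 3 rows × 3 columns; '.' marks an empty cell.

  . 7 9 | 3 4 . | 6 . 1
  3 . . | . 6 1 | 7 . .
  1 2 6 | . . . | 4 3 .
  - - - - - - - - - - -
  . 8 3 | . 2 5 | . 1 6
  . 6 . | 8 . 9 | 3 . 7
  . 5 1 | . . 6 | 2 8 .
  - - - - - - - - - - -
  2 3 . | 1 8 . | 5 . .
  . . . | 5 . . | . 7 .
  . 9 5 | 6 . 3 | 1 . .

Step 1. [r5c1∈{4}] nothing but 4 survives at r5c1, so r5c1=4.
Step 2. [r8c7∈{8,9}] r8c7 is the only open cell in col 7 admitting 8. So r8c7=8.
Step 3. [r8c3∈{4}] r8c3 has the single candidate 4 ⇒ r8c3=4.
Step 4. [r6c9∈{4,9}] box 6 places 4 nowhere but r6c9 ⇒ r6c9=4.
Step 5. [r9c5∈{7}] r9c5's peers cover all but 7 ⇒ r9c5=7.
Step 6. [r7c9∈{9}] nothing but 9 survives at r7c9, so r7c9=9.
Step 7. [r2c4∈{2,9}] r2c4 is the only open cell in col 4 admitting 2. So r2c4=2.
Step 8. [r6c4∈{7}] r6c4's peers cover all but 7. So r6c4=7.
Step 9. [r1c6∈{8}] only 8 remains possible at r1c6. So r1c6=8.
Step 10. [r3c5∈{5,9}] col 5 places 5 nowhere but r3c5. So r3c5=5.
Step 11. [r2c9∈{5,8}] col 9 places 5 nowhere but r2c9, so r2c9=5.
Step 12. [r9c9∈{2}] only 2 remains possible at r9c9, so r9c9=2.
Step 13. [r4c1∈{7,9}] in row 4, 7 fits only at r4c1. So r4c1=7.
Step 14. [r7c8∈{4,6}] in row 7, 6 fits only at r7c8, so r7c8=6.
Step 15. [r8c2∈{1}] r8c2 is down to just 1. So r8c2=1.
Step 16. [r5c3∈{2}] r5c3's peers cover all but 2 ⇒ r5c3=2.
Step 17. [r8c1∈{6}] r8c1 has the single candidate 6, so r8c1=6.
Step 18. [r3c4∈{9}] r3c4's peers cover all but 9 ⇒ r3c4=9.
Step 19. [r1c1∈{5}] nothing but 5 survives at r1c1. So r1c1=5.
Step 20. [r4c4∈{4}] r4c4 is down to just 4 ⇒ r4c4=4.
Step 21. [r2c3∈{8}] r2c3 is down to just 8 ⇒ r2c3=8.
Step 22. [r4c7∈{9}] r4c7's peers cover all but 9. So r4c7=9.
Step 23. [r5c8∈{5}] nothing but 5 survives at r5c8, so r5c8=5.
Step 24. [r8c5∈{9}] nothing but 9 survives at r8c5. So r8c5=9.
Step 25. [r3c9∈{8}] r3c9 is down to just 8 ⇒ r3c9=8.
Step 26. [r2c2∈{4}] r2c2 has the single candidate 4. So r2c2=4.
Step 27. [r8c9∈{3}] r8c9 is down to just 3. So r8c9=3.
Step 28. [r1c8∈{2}] r1c8 has the single candidate 2 ⇒ r1c8=2.
Step 29. [r7c3∈{7}] r7c3 is down to just 7. So r7c3=7.
Step 30. [r6c1∈{9}] r6c1's peers cover all but 9 ⇒ r6c1=9.
Step 31. [r3c6∈{7}] r3c6 is down to just 7. So r3c6=7.
Step 32. [r6c5∈{3}] nothing but 3 survives at r6c5 ⇒ r6c5=3.
Step 33. [r7c6∈{4}] r7c6 has the single candidate 4. So r7c6=4.
Step 34. [r5c5∈{1}] r5c5's peers cover all but 1 ⇒ r5c5=1.
Step 35. [r8c6∈{2}] r8c6 has the single candidate 2, so r8c6=2.
Step 36. [r9c8∈{4}] r9c8 is down to just 4, so r9c8=4.
Step 37. [r9c1∈{8}] only 8 remains possible at r9c1. So r9c1=8.
Step 38. [r2c8∈{9}] nothing but 9 survives at r2c8, so r2c8=9.

Answer: 5 7 9 3 4 8 6 2 1 / 3 4 8 2 6 1 7 9 5 / 1 2 6 9 5 7 4 3 8 / 7 8 3 4 2 5 9 1 6 / 4 6 2 8 1 9 3 5 7 / 9 5 1 7 3 6 2 8 4 / 2 3 7 1 8 4 5 6 9 / 6 1 4 5 9 2 8 7 3 / 8 9 5 6 7 3 1 4 2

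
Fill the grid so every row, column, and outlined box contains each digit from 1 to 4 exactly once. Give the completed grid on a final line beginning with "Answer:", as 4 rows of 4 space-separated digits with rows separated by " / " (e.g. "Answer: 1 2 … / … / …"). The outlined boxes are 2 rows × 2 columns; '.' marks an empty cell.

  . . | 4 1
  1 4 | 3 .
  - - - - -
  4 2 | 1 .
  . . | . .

Step 1. [r4c1∈{3}] r4c1 has the single candidate 3, so r4c1=3.
Step 2. [r4c3∈{2}] r4c3 is down to just 2, so r4c3=2.
Step 3. [r1c2∈{3}] r1c2's peers cover all but 3, so r1c2=3.
Step 4. [r4c4∈{4}] r4c4 has the single candidate 4 ⇒ r4c4=4.
Step 5. [r3c4∈{3}] r3c4's peers cover all but 3. So r3c4=3.
Step 6. [r4c2∈{1}] r4c2 has the single candidate 1, so r4c2=1.
Step 7. [r2c4∈{2}] r2c4 has the single candidate 2, so r2c4=2.
Step 8. [r1c1∈{2}] r1c1 is down to just 2 ⇒ r1c1=2.

Answer: 2 3 4 1 / 1 4 3 2 / 4 2 1 3 / 3 1 2 4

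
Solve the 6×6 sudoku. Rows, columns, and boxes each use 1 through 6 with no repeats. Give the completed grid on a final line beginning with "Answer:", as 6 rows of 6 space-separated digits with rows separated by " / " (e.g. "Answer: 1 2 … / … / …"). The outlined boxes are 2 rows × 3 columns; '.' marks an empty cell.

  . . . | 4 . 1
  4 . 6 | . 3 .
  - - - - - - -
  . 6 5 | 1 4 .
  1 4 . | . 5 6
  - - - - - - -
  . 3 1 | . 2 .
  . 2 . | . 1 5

Step 1. [r3c6∈{2,3}] col 6 places 3 nowhere but r3c6, so r3c6=3.
Step 2. [r1c1∈{2,3,5}] 3 has one home in col 1: r1c1. So r1c1=3.
Step 3. [r6c1∈{6}] nothing but 6 survives at r6c1, so r6c1=6.
Step 4. [r2c4∈{2,5}] r2c4 is the only open cell in col 4 admitting 5 ⇒ r2c4=5.
Step 5. [r4c4∈{2}] r4c4's peers cover all but 2. So r4c4=2.
Step 6. [r6c3∈{4}] r6c3's peers cover all but 4 ⇒ r6c3=4.
Step 7. [r3c1∈{2}] only 2 remains possible at r3c1, so r3c1=2.
Step 8. [r2c2∈{1}] r2c2 has the single candidate 1. So r2c2=1.
Step 9. [r1c3∈{2}] r1c3 is down to just 2 ⇒ r1c3=2.
Step 10. [r2c6∈{2}] r2c6 is down to just 2 ⇒ r2c6=2.
Step 11. [r1c2∈{5}] nothing but 5 survives at r1c2. So r1c2=5.
Step 12. [r6c4∈{3}] r6c4 has the single candidate 3. So r6c4=3.
Step 13. [r5c1∈{5}] r5c1's peers cover all but 5 ⇒ r5c1=5.
Step 14. [r5c4∈{6}] r5c4's peers cover all but 6. So r5c4=6.
Step 15. [r4c3∈{3}] nothing but 3 survives at r4c3, so r4c3=3.
Step 16. [r5c6∈{4}] r5c6's peers cover all but 4. So r5c6=4.
Step 17. [r1c5∈{6}] r1c5's peers cover all but 6, so r1c5=6.

Answer: 3 5 2 4 6 1 / 4 1 6 5 3 2 / 2 6 5 1 4 3 / 1 4 3 2 5 6 / 5 3 1 6 2 4 / 6 2 4 3 1 5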